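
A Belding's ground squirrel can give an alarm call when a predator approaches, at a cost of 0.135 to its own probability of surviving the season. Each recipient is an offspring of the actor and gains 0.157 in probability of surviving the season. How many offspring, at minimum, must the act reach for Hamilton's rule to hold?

r to an offspring = 0.5 (one parent–offspring link: r = (1/2)^1 = 1/2).
Hamilton's rule: n·r·B > C  ⇒  n > C/(r·B) = 0.135/(0.5·0.157) = 1.72.
The smallest integer exceeding 1.72 is 2.

2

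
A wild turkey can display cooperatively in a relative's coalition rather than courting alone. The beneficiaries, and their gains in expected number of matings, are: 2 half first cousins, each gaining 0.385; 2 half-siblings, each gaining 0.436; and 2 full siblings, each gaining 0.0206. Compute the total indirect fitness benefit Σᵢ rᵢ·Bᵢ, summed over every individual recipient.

r to a half first cousin = 0.0625 (half first cousins share one grandparent — one path of length 4: r = (1/2)^4 = 1/16).
r to a half-sibling = 1/4 (half-sibs share one parent — one path of length 2: r = (1/2)^2 = 1/4).
r to a full sibling = 0.5 (full sibs share both parents — two paths of length 2: r = 2·(1/2)^2 = 1/2).
Summing one r·B term per recipient: 2·0.0625·0.385 + 2·0.25·0.436 + 2·0.5·0.0206 = 0.286725.

0.286725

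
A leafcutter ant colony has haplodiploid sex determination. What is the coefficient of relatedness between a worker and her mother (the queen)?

One meiotic link between diploid queen and diploid daughter: r = 1/2.

0.5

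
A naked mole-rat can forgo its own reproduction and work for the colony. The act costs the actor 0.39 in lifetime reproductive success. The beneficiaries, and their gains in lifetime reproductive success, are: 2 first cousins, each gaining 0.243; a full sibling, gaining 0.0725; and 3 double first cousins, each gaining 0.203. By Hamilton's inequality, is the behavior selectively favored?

Hamilton's rule: the trait is favored when the sum of r·B over every recipient exceeds the actor's cost C.
r to a first cousin = 1/8 (first cousins share one grandparent pair — two paths of length 4: r = 2·(1/2)^4 = 1/8).
r to a full sibling = 1/2 (full sibs share both parents — two paths of length 2: r = 2·(1/2)^2 = 1/2).
r to a double first cousin = 0.25 (double first cousins share both grandparent pairs — four paths of length 4: r = 4·(1/2)^4 = 1/4).
Summing one r·B term per recipient: 2·0.125·0.243 + 1·0.5·0.0725 + 3·0.25·0.203 = 0.24925.
0.24925 < 0.39: the indirect benefit is less than the cost.

No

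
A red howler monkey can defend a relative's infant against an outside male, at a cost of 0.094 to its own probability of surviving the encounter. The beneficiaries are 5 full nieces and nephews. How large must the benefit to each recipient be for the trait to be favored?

0.0752

r to a full niece or nephew = 1/4 (full aunt/uncle↔niece/nephew: two paths of length 3 through the shared grandparent pair: r = 2·(1/2)^3 = 1/4).
Hamilton's rule with n recipients of equal r: n·r·B > C, so B > C/(n·r) = 0.094/(5·0.25) = 0.0752.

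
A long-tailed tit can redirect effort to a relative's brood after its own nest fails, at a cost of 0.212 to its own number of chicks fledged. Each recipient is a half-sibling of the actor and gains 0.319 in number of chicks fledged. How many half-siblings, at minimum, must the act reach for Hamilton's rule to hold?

3

r to a half-sibling = 0.25 (half-sibs share one parent — one path of length 2: r = (1/2)^2 = 1/4).
Hamilton's rule: n·r·B > C  ⇒  n > C/(r·B) = 0.212/(0.25·0.319) = 2.658.
The smallest integer exceeding 2.658 is 3.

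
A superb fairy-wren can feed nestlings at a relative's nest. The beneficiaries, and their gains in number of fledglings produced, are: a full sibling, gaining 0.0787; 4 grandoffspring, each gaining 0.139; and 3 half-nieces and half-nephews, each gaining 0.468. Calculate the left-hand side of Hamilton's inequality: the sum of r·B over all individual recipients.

r to a full sibling = 0.5 (full sibs share both parents — two paths of length 2: r = 2·(1/2)^2 = 1/2).
r to a grandoffspring = 1/4 (two parent–offspring links: r = (1/2)^2 = 1/4).
r to a half-niece or half-nephew = 0.125 (half-aunt/uncle↔niece/nephew: one path of length 3: r = (1/2)^3 = 1/8).
Summing one r·B term per recipient: 1·0.5·0.0787 + 4·0.25·0.139 + 3·0.125·0.468 = 0.35385.

0.35385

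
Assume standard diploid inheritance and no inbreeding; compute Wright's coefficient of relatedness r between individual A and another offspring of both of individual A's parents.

Each parent–offspring link contributes a factor of 1/2, and independent paths through distinct common ancestors add.
Full sibs share both parents — two paths of length 2: r = 2·(1/2)^2 = 1/2.

0.5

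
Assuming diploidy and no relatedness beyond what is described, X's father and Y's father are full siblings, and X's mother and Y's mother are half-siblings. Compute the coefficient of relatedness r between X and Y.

0.1875

Independent pedigree routes through distinct common ancestors add.
X and Y are related in two ways: first cousins through their fathers (r = 1/8) and half first cousins through their mothers (r = 1/16).
r = 1/8 + 1/16 = 3/16 = 0.1875.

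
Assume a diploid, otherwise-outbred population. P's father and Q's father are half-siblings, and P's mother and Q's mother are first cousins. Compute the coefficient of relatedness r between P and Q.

0.09375

With two independent routes of shared ancestry, r is the sum of the two contributions.
P and Q are related in two ways: half first cousins through their fathers (r = 1/16) and second cousins through their mothers (r = 1/32).
r = 1/16 + 1/32 = 3/32 = 0.09375.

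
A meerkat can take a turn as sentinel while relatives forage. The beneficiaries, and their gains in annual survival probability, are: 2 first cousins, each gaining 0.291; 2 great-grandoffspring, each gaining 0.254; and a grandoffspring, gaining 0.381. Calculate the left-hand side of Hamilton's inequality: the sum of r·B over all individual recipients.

r to a first cousin = 0.125 (first cousins share one grandparent pair — two paths of length 4: r = 2·(1/2)^4 = 1/8).
r to a great-grandoffspring = 1/8 (three parent–offspring links: r = (1/2)^3 = 1/8).
r to a grandoffspring = 1/4 (two parent–offspring links: r = (1/2)^2 = 1/4).
Summing one r·B term per recipient: 2·0.125·0.291 + 2·0.125·0.254 + 1·0.25·0.381 = 0.2315.

0.2315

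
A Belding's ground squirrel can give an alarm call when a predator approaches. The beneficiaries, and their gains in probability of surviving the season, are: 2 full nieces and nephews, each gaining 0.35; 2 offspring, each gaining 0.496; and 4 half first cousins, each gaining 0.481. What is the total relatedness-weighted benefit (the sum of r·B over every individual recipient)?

r to a full niece or nephew = 1/4 (full aunt/uncle↔niece/nephew: two paths of length 3 through the shared grandparent pair: r = 2·(1/2)^3 = 1/4).
r to an offspring = 1/2 (one parent–offspring link: r = (1/2)^1 = 1/2).
r to a half first cousin = 0.0625 (half first cousins share one grandparent — one path of length 4: r = (1/2)^4 = 1/16).
Summing one r·B term per recipient: 2·0.25·0.35 + 2·0.5·0.496 + 4·0.0625·0.481 = 0.79125.

0.79125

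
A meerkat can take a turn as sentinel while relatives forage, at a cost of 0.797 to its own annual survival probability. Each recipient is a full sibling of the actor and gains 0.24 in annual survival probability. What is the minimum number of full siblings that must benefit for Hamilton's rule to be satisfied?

r to a full sibling = 0.5 (full sibs share both parents — two paths of length 2: r = 2·(1/2)^2 = 1/2).
Hamilton's rule: n·r·B > C  ⇒  n > C/(r·B) = 0.797/(0.5·0.24) = 6.642.
The smallest integer exceeding 6.642 is 7.

7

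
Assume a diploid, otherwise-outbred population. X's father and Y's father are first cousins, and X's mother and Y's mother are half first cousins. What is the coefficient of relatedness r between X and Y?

Relatedness sums over independent paths through distinct common ancestors.
X and Y are related in two ways: second cousins through their fathers (r = 1/32) and half second cousins through their mothers (r = 1/64).
r = 1/32 + 1/64 = 3/64 = 0.046875.

0.046875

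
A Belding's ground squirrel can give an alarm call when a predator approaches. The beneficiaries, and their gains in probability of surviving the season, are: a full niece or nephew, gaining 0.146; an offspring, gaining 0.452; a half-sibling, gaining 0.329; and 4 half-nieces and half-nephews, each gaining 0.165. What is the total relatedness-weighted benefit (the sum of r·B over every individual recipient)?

r to a full niece or nephew = 0.25 (full aunt/uncle↔niece/nephew: two paths of length 3 through the shared grandparent pair: r = 2·(1/2)^3 = 1/4).
r to an offspring = 1/2 (one parent–offspring link: r = (1/2)^1 = 1/2).
r to a half-sibling = 0.25 (half-sibs share one parent — one path of length 2: r = (1/2)^2 = 1/4).
r to a half-niece or half-nephew = 0.125 (half-aunt/uncle↔niece/nephew: one path of length 3: r = (1/2)^3 = 1/8).
Summing one r·B term per recipient: 1·0.25·0.146 + 1·0.5·0.452 + 1·0.25·0.329 + 4·0.125·0.165 = 0.42725.

0.42725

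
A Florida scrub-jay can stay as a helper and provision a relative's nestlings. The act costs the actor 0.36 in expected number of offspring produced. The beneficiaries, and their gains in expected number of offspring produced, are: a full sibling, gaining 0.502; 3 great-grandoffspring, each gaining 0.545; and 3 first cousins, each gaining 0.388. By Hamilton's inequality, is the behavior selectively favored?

Hamilton's rule: the trait is favored when the sum of r·B over every recipient exceeds the actor's cost C.
r to a full sibling = 0.5 (full sibs share both parents — two paths of length 2: r = 2·(1/2)^2 = 1/2).
r to a great-grandoffspring = 0.125 (three parent–offspring links: r = (1/2)^3 = 1/8).
r to a first cousin = 1/8 (first cousins share one grandparent pair — two paths of length 4: r = 2·(1/2)^4 = 1/8).
Summing one r·B term per recipient: 1·0.5·0.502 + 3·0.125·0.545 + 3·0.125·0.388 = 0.600875.
0.600875 > 0.36: the indirect benefit exceeds the cost.

Yes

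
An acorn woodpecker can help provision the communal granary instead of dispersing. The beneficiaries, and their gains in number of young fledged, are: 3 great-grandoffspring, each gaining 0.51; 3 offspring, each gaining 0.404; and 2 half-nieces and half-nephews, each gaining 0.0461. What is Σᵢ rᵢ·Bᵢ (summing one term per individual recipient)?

r to a great-grandoffspring = 1/8 (three parent–offspring links: r = (1/2)^3 = 1/8).
r to an offspring = 0.5 (one parent–offspring link: r = (1/2)^1 = 1/2).
r to a half-niece or half-nephew = 1/8 (half-aunt/uncle↔niece/nephew: one path of length 3: r = (1/2)^3 = 1/8).
Summing one r·B term per recipient: 3·0.125·0.51 + 3·0.5·0.404 + 2·0.125·0.0461 = 0.808775.

0.808775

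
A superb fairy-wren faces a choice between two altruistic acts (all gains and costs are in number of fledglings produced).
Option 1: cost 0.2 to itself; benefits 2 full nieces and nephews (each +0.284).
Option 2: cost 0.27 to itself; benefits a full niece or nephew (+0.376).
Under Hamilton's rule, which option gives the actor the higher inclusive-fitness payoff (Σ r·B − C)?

Option 1

Option 1: r to a full niece or nephew = 0.25.
Option 1: Σ r·B − C = (2·0.25·0.284) − 0.2 = -0.058.
Option 2: r to a full niece or nephew = 0.25.
Option 2: Σ r·B − C = (1·0.25·0.376) − 0.27 = -0.176.
Option 1 has the higher net inclusive-fitness payoff.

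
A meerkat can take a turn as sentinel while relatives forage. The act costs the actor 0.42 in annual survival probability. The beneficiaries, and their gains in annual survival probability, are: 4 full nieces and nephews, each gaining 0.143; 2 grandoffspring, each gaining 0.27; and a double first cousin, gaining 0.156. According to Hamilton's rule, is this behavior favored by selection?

No

Hamilton's rule: the trait is favored when the sum of r·B over every recipient exceeds the actor's cost C.
r to a full niece or nephew = 1/4 (full aunt/uncle↔niece/nephew: two paths of length 3 through the shared grandparent pair: r = 2·(1/2)^3 = 1/4).
r to a grandoffspring = 0.25 (two parent–offspring links: r = (1/2)^2 = 1/4).
r to a double first cousin = 1/4 (double first cousins share both grandparent pairs — four paths of length 4: r = 4·(1/2)^4 = 1/4).
Summing one r·B term per recipient: 4·0.25·0.143 + 2·0.25·0.27 + 1·0.25·0.156 = 0.317.
0.317 < 0.42: the indirect benefit is less than the cost.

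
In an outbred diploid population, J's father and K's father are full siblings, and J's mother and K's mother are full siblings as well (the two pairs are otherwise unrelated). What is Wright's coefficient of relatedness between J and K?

0.25

Independent pedigree routes through distinct common ancestors add.
J and K are related in two ways: first cousins through their fathers (r = 1/8) and first cousins through their mothers (r = 1/8) — i.e. double first cousins.
r = 1/8 + 1/8 = 1/4 = 0.25.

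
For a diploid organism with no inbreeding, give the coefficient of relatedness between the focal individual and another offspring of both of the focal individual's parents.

0.5

Each parent–offspring link contributes a factor of 1/2, and independent paths through distinct common ancestors add.
Full sibs share both parents — two paths of length 2: r = 2·(1/2)^2 = 1/2.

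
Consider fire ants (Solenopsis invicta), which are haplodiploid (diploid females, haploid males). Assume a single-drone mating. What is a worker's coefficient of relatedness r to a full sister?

Haplodiploid full sisters inherit their father's entire haploid genome identically (contributing 1/2) and on average half of their mother's contribution (1/2 · 1/2 = 1/4); r = 1/2 + 1/4 = 3/4.

0.75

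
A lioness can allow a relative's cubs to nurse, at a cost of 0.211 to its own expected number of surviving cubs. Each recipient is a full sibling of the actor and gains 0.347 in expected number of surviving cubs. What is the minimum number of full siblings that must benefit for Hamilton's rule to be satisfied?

2

r to a full sibling = 0.5 (full sibs share both parents — two paths of length 2: r = 2·(1/2)^2 = 1/2).
Hamilton's rule: n·r·B > C  ⇒  n > C/(r·B) = 0.211/(0.5·0.347) = 1.216.
The smallest integer exceeding 1.216 is 2.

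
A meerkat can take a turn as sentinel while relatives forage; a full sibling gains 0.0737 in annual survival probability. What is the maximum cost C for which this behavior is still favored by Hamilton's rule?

r to a full sibling = 0.5 (full sibs share both parents — two paths of length 2: r = 2·(1/2)^2 = 1/2).
Hamilton's rule: n·r·B > C, so the trait is favored while C < n·r·B = 1·0.5·0.0737 = 0.03685.

0.03685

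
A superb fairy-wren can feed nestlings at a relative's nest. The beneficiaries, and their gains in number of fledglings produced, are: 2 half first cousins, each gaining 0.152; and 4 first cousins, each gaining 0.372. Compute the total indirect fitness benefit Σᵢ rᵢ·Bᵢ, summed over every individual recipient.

r to a half first cousin = 1/16 (half first cousins share one grandparent — one path of length 4: r = (1/2)^4 = 1/16).
r to a first cousin = 1/8 (first cousins share one grandparent pair — two paths of length 4: r = 2·(1/2)^4 = 1/8).
Summing one r·B term per recipient: 2·0.0625·0.152 + 4·0.125·0.372 = 0.205.

0.205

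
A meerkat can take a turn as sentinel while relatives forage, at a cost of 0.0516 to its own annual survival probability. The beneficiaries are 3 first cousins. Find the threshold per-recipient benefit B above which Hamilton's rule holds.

0.1376

r to a first cousin = 1/8 (first cousins share one grandparent pair — two paths of length 4: r = 2·(1/2)^4 = 1/8).
Hamilton's rule with n recipients of equal r: n·r·B > C, so B > C/(n·r) = 0.0516/(3·0.125) = 0.1376.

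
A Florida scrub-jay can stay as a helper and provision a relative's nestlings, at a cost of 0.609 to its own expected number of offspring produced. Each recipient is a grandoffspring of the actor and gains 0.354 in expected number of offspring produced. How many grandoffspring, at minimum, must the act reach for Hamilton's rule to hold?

7

r to a grandoffspring = 0.25 (two parent–offspring links: r = (1/2)^2 = 1/4).
Hamilton's rule: n·r·B > C  ⇒  n > C/(r·B) = 0.609/(0.25·0.354) = 6.881.
The smallest integer exceeding 6.881 is 7.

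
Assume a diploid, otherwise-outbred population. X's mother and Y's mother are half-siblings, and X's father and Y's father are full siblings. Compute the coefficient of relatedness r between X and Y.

Wright's path rule: contributions from independent ancestry routes add.
X and Y are related in two ways: half first cousins through their mothers (r = 1/16) and first cousins through their fathers (r = 1/8).
r = 1/16 + 1/8 = 0.1875.

0.1875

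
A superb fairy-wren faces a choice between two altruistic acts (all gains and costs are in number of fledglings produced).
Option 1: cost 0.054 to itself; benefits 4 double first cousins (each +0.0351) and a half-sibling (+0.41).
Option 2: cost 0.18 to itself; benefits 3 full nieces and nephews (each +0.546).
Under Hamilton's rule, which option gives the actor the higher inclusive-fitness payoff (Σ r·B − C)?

Option 2

Option 1: r to a double first cousin = 0.25.
Option 1: r to a half-sibling = 0.25.
Option 1: Σ r·B − C = (4·0.25·0.0351 + 1·0.25·0.41) − 0.054 = 0.0836.
Option 2: r to a full niece or nephew = 0.25.
Option 2: Σ r·B − C = (3·0.25·0.546) − 0.18 = 0.2295.
Option 2 has the higher net inclusive-fitness payoff.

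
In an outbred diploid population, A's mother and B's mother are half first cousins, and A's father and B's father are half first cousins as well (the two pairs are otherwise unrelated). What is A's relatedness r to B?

0.03125

Independent pedigree routes through distinct common ancestors add.
A and B are related in two ways: half second cousins through their mothers (r = 1/64) and half second cousins through their fathers (r = 1/64).
r = 1/64 + 1/64 = 1/32 = 0.03125.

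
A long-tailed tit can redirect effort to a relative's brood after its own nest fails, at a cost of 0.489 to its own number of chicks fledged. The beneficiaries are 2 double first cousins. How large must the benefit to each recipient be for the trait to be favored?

0.978

r to a double first cousin = 0.25 (double first cousins share both grandparent pairs — four paths of length 4: r = 4·(1/2)^4 = 1/4).
Hamilton's rule with n recipients of equal r: n·r·B > C, so B > C/(n·r) = 0.489/(2·0.25) = 0.978.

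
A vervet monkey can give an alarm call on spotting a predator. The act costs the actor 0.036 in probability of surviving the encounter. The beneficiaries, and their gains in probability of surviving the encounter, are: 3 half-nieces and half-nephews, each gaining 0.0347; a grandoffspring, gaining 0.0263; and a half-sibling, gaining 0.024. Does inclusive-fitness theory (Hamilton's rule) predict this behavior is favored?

No

Hamilton's rule: the trait is favored when the sum of r·B over every recipient exceeds the actor's cost C.
r to a half-niece or half-nephew = 0.125 (half-aunt/uncle↔niece/nephew: one path of length 3: r = (1/2)^3 = 1/8).
r to a grandoffspring = 0.25 (two parent–offspring links: r = (1/2)^2 = 1/4).
r to a half-sibling = 0.25 (half-sibs share one parent — one path of length 2: r = (1/2)^2 = 1/4).
Summing one r·B term per recipient: 3·0.125·0.0347 + 1·0.25·0.0263 + 1·0.25·0.024 = 0.0255875.
0.0255875 < 0.036: the indirect benefit is less than the cost.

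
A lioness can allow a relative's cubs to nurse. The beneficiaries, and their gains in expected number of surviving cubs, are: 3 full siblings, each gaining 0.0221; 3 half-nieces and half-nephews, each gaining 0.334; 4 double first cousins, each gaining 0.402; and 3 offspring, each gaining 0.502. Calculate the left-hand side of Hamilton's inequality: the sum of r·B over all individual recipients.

r to a full sibling = 0.5 (full sibs share both parents — two paths of length 2: r = 2·(1/2)^2 = 1/2).
r to a half-niece or half-nephew = 0.125 (half-aunt/uncle↔niece/nephew: one path of length 3: r = (1/2)^3 = 1/8).
r to a double first cousin = 0.25 (double first cousins share both grandparent pairs — four paths of length 4: r = 4·(1/2)^4 = 1/4).
r to an offspring = 0.5 (one parent–offspring link: r = (1/2)^1 = 1/2).
Summing one r·B term per recipient: 3·0.5·0.0221 + 3·0.125·0.334 + 4·0.25·0.402 + 3·0.5·0.502 = 1.3134.

1.3134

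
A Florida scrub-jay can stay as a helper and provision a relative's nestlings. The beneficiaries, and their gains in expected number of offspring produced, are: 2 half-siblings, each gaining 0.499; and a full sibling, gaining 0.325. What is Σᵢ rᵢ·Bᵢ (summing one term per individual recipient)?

r to a half-sibling = 1/4 (half-sibs share one parent — one path of length 2: r = (1/2)^2 = 1/4).
r to a full sibling = 0.5 (full sibs share both parents — two paths of length 2: r = 2·(1/2)^2 = 1/2).
Summing one r·B term per recipient: 2·0.25·0.499 + 1·0.5·0.325 = 0.412.

0.412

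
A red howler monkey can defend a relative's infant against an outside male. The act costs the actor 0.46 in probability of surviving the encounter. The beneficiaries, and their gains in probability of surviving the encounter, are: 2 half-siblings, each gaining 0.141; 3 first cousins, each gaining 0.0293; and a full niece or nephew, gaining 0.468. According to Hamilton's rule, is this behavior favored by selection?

Hamilton's rule: the trait is favored when the sum of r·B over every recipient exceeds the actor's cost C.
r to a half-sibling = 0.25 (half-sibs share one parent — one path of length 2: r = (1/2)^2 = 1/4).
r to a first cousin = 1/8 (first cousins share one grandparent pair — two paths of length 4: r = 2·(1/2)^4 = 1/8).
r to a full niece or nephew = 0.25 (full aunt/uncle↔niece/nephew: two paths of length 3 through the shared grandparent pair: r = 2·(1/2)^3 = 1/4).
Summing one r·B term per recipient: 2·0.25·0.141 + 3·0.125·0.0293 + 1·0.25·0.468 = 0.1984875.
0.1984875 < 0.46: the indirect benefit is less than the cost.

No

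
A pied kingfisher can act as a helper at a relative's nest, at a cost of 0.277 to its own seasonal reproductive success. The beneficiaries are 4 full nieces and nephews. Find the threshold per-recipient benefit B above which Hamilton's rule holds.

0.277

r to a full niece or nephew = 1/4 (full aunt/uncle↔niece/nephew: two paths of length 3 through the shared grandparent pair: r = 2·(1/2)^3 = 1/4).
Hamilton's rule with n recipients of equal r: n·r·B > C, so B > C/(n·r) = 0.277/(4·0.25) = 0.277.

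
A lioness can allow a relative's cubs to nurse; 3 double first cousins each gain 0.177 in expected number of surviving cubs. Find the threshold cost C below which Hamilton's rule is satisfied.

0.13275

r to a double first cousin = 1/4 (double first cousins share both grandparent pairs — four paths of length 4: r = 4·(1/2)^4 = 1/4).
Hamilton's rule: n·r·B > C, so the trait is favored while C < n·r·B = 3·0.25·0.177 = 0.13275.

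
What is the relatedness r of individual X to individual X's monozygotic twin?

Each parent–offspring link contributes a factor of 1/2, and independent paths through distinct common ancestors add.
Monozygotic twins share every allele identical by descent: r = 1.

1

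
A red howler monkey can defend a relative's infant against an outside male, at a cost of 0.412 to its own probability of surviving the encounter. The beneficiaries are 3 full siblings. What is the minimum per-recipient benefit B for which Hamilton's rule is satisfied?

0.2747

r to a full sibling = 1/2 (full sibs share both parents — two paths of length 2: r = 2·(1/2)^2 = 1/2).
Hamilton's rule with n recipients of equal r: n·r·B > C, so B > C/(n·r) = 0.412/(3·0.5) = 0.2747.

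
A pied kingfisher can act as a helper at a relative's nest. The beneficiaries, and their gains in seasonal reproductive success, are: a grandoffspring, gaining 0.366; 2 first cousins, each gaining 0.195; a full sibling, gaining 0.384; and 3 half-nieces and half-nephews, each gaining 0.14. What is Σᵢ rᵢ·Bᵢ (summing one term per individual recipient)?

0.38475

r to a grandoffspring = 0.25 (two parent–offspring links: r = (1/2)^2 = 1/4).
r to a first cousin = 0.125 (first cousins share one grandparent pair — two paths of length 4: r = 2·(1/2)^4 = 1/8).
r to a full sibling = 0.5 (full sibs share both parents — two paths of length 2: r = 2·(1/2)^2 = 1/2).
r to a half-niece or half-nephew = 0.125 (half-aunt/uncle↔niece/nephew: one path of length 3: r = (1/2)^3 = 1/8).
Summing one r·B term per recipient: 1·0.25·0.366 + 2·0.125·0.195 + 1·0.5·0.384 + 3·0.125·0.14 = 0.38475.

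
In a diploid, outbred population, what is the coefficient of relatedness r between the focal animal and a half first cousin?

0.0625

Half first cousins share one grandparent — one path of length 4: r = (1/2)^4 = 1/16.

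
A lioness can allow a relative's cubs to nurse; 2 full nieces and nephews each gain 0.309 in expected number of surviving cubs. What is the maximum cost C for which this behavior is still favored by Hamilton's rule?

r to a full niece or nephew = 1/4 (full aunt/uncle↔niece/nephew: two paths of length 3 through the shared grandparent pair: r = 2·(1/2)^3 = 1/4).
Hamilton's rule: n·r·B > C, so the trait is favored while C < n·r·B = 2·0.25·0.309 = 0.1545.

0.1545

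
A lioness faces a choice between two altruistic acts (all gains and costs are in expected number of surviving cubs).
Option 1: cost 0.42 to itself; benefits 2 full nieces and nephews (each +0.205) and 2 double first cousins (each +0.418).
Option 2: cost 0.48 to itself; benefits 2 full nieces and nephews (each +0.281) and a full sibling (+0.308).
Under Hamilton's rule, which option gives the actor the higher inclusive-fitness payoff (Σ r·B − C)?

Option 1: r to a full niece or nephew = 0.25.
Option 1: r to a double first cousin = 0.25.
Option 1: Σ r·B − C = (2·0.25·0.205 + 2·0.25·0.418) − 0.42 = -0.1085.
Option 2: r to a full niece or nephew = 0.25.
Option 2: r to a full sibling = 0.5.
Option 2: Σ r·B − C = (2·0.25·0.281 + 1·0.5·0.308) − 0.48 = -0.1855.
Option 1 has the higher net inclusive-fitness payoff.

Option 1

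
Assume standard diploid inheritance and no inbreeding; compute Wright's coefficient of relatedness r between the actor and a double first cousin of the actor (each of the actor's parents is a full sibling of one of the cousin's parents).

Each parent–offspring link contributes a factor of 1/2, and independent paths through distinct common ancestors add.
Double first cousins share both grandparent pairs — four paths of length 4: r = 4·(1/2)^4 = 1/4.

0.25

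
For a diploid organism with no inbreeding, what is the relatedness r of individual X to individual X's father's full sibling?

0.25

Each parent–offspring link contributes a factor of 1/2, and independent paths through distinct common ancestors add.
Full aunt/uncle↔niece/nephew: two paths of length 3 through the shared grandparent pair: r = 2·(1/2)^3 = 1/4.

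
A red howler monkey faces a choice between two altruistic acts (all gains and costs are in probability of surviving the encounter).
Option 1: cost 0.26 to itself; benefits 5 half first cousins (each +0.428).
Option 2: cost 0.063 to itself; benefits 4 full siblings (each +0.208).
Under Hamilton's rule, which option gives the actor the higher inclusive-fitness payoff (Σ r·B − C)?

Option 2

Option 1: r to a half first cousin = 0.0625.
Option 1: Σ r·B − C = (5·0.0625·0.428) − 0.26 = -0.12625.
Option 2: r to a full sibling = 0.5.
Option 2: Σ r·B − C = (4·0.5·0.208) − 0.063 = 0.353.
Option 2 has the higher net inclusive-fitness payoff.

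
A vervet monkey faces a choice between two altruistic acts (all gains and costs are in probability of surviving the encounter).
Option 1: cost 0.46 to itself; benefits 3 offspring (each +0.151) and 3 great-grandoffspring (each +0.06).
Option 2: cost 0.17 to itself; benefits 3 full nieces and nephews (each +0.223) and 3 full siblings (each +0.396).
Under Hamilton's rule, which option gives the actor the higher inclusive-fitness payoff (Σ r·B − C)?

Option 1: r to an offspring = 0.5.
Option 1: r to a great-grandoffspring = 0.125.
Option 1: Σ r·B − C = (3·0.5·0.151 + 3·0.125·0.06) − 0.46 = -0.211.
Option 2: r to a full niece or nephew = 0.25.
Option 2: r to a full sibling = 0.5.
Option 2: Σ r·B − C = (3·0.25·0.223 + 3·0.5·0.396) − 0.17 = 0.59125.
Option 2 has the higher net inclusive-fitness payoff.

Option 2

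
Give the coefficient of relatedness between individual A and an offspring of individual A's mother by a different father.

Each parent–offspring link contributes a factor of 1/2, and independent paths through distinct common ancestors add.
Half-sibs share one parent — one path of length 2: r = (1/2)^2 = 1/4.

0.25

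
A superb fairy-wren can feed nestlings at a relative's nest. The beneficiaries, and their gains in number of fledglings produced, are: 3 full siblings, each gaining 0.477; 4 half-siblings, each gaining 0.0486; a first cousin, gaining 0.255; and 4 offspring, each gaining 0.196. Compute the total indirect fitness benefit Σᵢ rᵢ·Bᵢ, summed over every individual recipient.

1.187975

r to a full sibling = 0.5 (full sibs share both parents — two paths of length 2: r = 2·(1/2)^2 = 1/2).
r to a half-sibling = 1/4 (half-sibs share one parent — one path of length 2: r = (1/2)^2 = 1/4).
r to a first cousin = 0.125 (first cousins share one grandparent pair — two paths of length 4: r = 2·(1/2)^4 = 1/8).
r to an offspring = 0.5 (one parent–offspring link: r = (1/2)^1 = 1/2).
Summing one r·B term per recipient: 3·0.5·0.477 + 4·0.25·0.0486 + 1·0.125·0.255 + 4·0.5·0.196 = 1.187975.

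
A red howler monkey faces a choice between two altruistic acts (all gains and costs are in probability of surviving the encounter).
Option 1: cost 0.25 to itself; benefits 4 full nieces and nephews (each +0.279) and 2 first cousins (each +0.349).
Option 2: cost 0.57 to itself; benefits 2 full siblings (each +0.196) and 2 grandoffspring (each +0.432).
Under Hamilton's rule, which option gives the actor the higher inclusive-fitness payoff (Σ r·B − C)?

Option 1: r to a full niece or nephew = 0.25.
Option 1: r to a first cousin = 0.125.
Option 1: Σ r·B − C = (4·0.25·0.279 + 2·0.125·0.349) − 0.25 = 0.11625.
Option 2: r to a full sibling = 0.5.
Option 2: r to a grandoffspring = 0.25.
Option 2: Σ r·B − C = (2·0.5·0.196 + 2·0.25·0.432) − 0.57 = -0.158.
Option 1 has the higher net inclusive-fitness payoff.

Option 1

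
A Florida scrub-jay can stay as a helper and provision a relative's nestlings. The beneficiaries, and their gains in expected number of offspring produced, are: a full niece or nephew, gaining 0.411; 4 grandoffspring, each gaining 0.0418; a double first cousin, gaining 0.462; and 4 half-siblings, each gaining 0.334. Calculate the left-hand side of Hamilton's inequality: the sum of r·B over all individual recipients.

r to a full niece or nephew = 1/4 (full aunt/uncle↔niece/nephew: two paths of length 3 through the shared grandparent pair: r = 2·(1/2)^3 = 1/4).
r to a grandoffspring = 0.25 (two parent–offspring links: r = (1/2)^2 = 1/4).
r to a double first cousin = 0.25 (double first cousins share both grandparent pairs — four paths of length 4: r = 4·(1/2)^4 = 1/4).
r to a half-sibling = 0.25 (half-sibs share one parent — one path of length 2: r = (1/2)^2 = 1/4).
Summing one r·B term per recipient: 1·0.25·0.411 + 4·0.25·0.0418 + 1·0.25·0.462 + 4·0.25·0.334 = 0.59405.

0.59405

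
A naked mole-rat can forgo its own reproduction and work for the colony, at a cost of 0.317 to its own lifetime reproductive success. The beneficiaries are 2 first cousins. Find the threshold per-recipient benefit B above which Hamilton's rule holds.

r to a first cousin = 0.125 (first cousins share one grandparent pair — two paths of length 4: r = 2·(1/2)^4 = 1/8).
Hamilton's rule with n recipients of equal r: n·r·B > C, so B > C/(n·r) = 0.317/(2·0.125) = 1.268.

1.268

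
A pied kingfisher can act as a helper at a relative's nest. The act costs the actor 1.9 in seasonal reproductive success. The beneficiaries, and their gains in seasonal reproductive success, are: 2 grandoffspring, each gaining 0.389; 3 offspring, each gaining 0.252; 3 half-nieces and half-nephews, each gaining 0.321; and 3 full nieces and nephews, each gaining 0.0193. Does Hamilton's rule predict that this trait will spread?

No

Hamilton's rule: the trait is favored when the sum of r·B over every recipient exceeds the actor's cost C.
r to a grandoffspring = 1/4 (two parent–offspring links: r = (1/2)^2 = 1/4).
r to an offspring = 0.5 (one parent–offspring link: r = (1/2)^1 = 1/2).
r to a half-niece or half-nephew = 1/8 (half-aunt/uncle↔niece/nephew: one path of length 3: r = (1/2)^3 = 1/8).
r to a full niece or nephew = 1/4 (full aunt/uncle↔niece/nephew: two paths of length 3 through the shared grandparent pair: r = 2·(1/2)^3 = 1/4).
Summing one r·B term per recipient: 2·0.25·0.389 + 3·0.5·0.252 + 3·0.125·0.321 + 3·0.25·0.0193 = 0.70735.
0.70735 < 1.9: the indirect benefit is less than the cost.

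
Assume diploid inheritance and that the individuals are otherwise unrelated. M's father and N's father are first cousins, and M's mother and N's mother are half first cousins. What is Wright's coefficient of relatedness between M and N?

0.046875

With two independent routes of shared ancestry, r is the sum of the two contributions.
M and N are related in two ways: second cousins through their fathers (r = 1/32) and half second cousins through their mothers (r = 1/64).
r = 1/32 + 1/64 = 3/64 = 0.046875.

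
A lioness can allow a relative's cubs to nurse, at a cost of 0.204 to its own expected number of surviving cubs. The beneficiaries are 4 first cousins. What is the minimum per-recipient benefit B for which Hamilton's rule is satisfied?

0.408

r to a first cousin = 0.125 (first cousins share one grandparent pair — two paths of length 4: r = 2·(1/2)^4 = 1/8).
Hamilton's rule with n recipients of equal r: n·r·B > C, so B > C/(n·r) = 0.204/(4·0.125) = 0.408.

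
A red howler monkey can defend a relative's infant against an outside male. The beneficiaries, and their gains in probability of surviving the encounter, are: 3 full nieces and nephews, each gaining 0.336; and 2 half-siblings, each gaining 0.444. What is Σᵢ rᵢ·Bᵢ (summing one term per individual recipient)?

0.474

r to a full niece or nephew = 1/4 (full aunt/uncle↔niece/nephew: two paths of length 3 through the shared grandparent pair: r = 2·(1/2)^3 = 1/4).
r to a half-sibling = 0.25 (half-sibs share one parent — one path of length 2: r = (1/2)^2 = 1/4).
Summing one r·B term per recipient: 3·0.25·0.336 + 2·0.25·0.444 = 0.474.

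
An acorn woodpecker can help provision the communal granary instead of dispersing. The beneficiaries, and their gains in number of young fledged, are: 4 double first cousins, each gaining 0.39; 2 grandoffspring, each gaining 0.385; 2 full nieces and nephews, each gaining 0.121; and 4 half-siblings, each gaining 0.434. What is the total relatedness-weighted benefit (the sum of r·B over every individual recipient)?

r to a double first cousin = 0.25 (double first cousins share both grandparent pairs — four paths of length 4: r = 4·(1/2)^4 = 1/4).
r to a grandoffspring = 0.25 (two parent–offspring links: r = (1/2)^2 = 1/4).
r to a full niece or nephew = 1/4 (full aunt/uncle↔niece/nephew: two paths of length 3 through the shared grandparent pair: r = 2·(1/2)^3 = 1/4).
r to a half-sibling = 0.25 (half-sibs share one parent — one path of length 2: r = (1/2)^2 = 1/4).
Summing one r·B term per recipient: 4·0.25·0.39 + 2·0.25·0.385 + 2·0.25·0.121 + 4·0.25·0.434 = 1.077.

1.077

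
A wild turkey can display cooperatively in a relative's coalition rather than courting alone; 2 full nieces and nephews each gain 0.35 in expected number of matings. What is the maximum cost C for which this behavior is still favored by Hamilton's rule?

0.175

r to a full niece or nephew = 1/4 (full aunt/uncle↔niece/nephew: two paths of length 3 through the shared grandparent pair: r = 2·(1/2)^3 = 1/4).
Hamilton's rule: n·r·B > C, so the trait is favored while C < n·r·B = 2·0.25·0.35 = 0.175.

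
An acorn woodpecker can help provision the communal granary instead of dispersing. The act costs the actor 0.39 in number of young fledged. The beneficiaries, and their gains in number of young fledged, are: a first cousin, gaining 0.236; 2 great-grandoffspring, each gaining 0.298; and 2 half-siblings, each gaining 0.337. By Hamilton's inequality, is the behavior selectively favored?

Hamilton's rule: the trait is favored when the sum of r·B over every recipient exceeds the actor's cost C.
r to a first cousin = 1/8 (first cousins share one grandparent pair — two paths of length 4: r = 2·(1/2)^4 = 1/8).
r to a great-grandoffspring = 0.125 (three parent–offspring links: r = (1/2)^3 = 1/8).
r to a half-sibling = 1/4 (half-sibs share one parent — one path of length 2: r = (1/2)^2 = 1/4).
Summing one r·B term per recipient: 1·0.125·0.236 + 2·0.125·0.298 + 2·0.25·0.337 = 0.2725.
0.2725 < 0.39: the indirect benefit is less than the cost.

No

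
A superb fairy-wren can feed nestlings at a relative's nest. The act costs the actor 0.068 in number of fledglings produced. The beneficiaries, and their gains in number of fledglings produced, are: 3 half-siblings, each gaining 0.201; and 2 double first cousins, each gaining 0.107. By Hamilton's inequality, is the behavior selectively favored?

Hamilton's rule: the trait is favored when the sum of r·B over every recipient exceeds the actor's cost C.
r to a half-sibling = 1/4 (half-sibs share one parent — one path of length 2: r = (1/2)^2 = 1/4).
r to a double first cousin = 0.25 (double first cousins share both grandparent pairs — four paths of length 4: r = 4·(1/2)^4 = 1/4).
Summing one r·B term per recipient: 3·0.25·0.201 + 2·0.25·0.107 = 0.20425.
0.20425 > 0.068: the indirect benefit exceeds the cost.

Yes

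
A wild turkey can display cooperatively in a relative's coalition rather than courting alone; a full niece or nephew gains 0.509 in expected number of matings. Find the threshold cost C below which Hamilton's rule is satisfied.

r to a full niece or nephew = 0.25 (full aunt/uncle↔niece/nephew: two paths of length 3 through the shared grandparent pair: r = 2·(1/2)^3 = 1/4).
Hamilton's rule: n·r·B > C, so the trait is favored while C < n·r·B = 1·0.25·0.509 = 0.12725.

0.12725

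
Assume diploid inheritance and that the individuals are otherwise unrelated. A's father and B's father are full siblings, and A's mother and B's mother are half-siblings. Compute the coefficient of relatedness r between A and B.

0.1875

With two independent routes of shared ancestry, r is the sum of the two contributions.
A and B are related in two ways: first cousins through their fathers (r = 1/8) and half first cousins through their mothers (r = 1/16).
r = 1/8 + 1/16 = 3/16 = 0.1875.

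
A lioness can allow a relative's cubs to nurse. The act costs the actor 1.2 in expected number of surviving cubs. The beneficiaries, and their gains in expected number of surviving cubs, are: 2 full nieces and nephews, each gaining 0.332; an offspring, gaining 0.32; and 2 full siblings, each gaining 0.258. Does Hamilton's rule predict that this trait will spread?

No

Hamilton's rule: the trait is favored when the sum of r·B over every recipient exceeds the actor's cost C.
r to a full niece or nephew = 1/4 (full aunt/uncle↔niece/nephew: two paths of length 3 through the shared grandparent pair: r = 2·(1/2)^3 = 1/4).
r to an offspring = 0.5 (one parent–offspring link: r = (1/2)^1 = 1/2).
r to a full sibling = 1/2 (full sibs share both parents — two paths of length 2: r = 2·(1/2)^2 = 1/2).
Summing one r·B term per recipient: 2·0.25·0.332 + 1·0.5·0.32 + 2·0.5·0.258 = 0.584.
0.584 < 1.2: the indirect benefit is less than the cost.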